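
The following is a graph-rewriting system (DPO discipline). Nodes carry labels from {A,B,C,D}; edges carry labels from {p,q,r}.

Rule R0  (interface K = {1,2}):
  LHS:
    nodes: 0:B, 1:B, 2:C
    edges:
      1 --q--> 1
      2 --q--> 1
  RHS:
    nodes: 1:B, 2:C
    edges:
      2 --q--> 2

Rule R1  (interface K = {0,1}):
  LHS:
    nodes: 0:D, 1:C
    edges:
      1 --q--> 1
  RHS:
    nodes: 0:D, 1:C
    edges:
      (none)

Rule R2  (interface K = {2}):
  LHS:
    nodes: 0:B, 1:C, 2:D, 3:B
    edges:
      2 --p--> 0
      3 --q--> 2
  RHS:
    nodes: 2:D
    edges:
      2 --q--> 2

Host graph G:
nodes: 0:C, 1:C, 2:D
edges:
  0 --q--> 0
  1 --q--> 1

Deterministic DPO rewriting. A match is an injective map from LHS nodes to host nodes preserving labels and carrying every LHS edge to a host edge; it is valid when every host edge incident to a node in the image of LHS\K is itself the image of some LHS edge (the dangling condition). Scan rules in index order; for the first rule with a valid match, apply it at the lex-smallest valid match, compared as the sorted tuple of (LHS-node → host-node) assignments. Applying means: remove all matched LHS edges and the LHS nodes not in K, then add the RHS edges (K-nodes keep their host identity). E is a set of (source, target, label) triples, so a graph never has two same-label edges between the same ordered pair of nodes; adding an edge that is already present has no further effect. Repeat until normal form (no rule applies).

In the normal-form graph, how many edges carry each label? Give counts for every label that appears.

Answer: (no edges)

Rewrite trace:
start.  V:3 E:2  edges: 0-q->0 1-q->1
1. fire R1 via {0↦2, 1↦0}  →  V:3 E:1  edges: 1-q->1
2. fire R1 via {0↦2, 1↦1}  →  V:3 E:0  edges: ∅
normal form: no rule applies after step 2
NF edges: []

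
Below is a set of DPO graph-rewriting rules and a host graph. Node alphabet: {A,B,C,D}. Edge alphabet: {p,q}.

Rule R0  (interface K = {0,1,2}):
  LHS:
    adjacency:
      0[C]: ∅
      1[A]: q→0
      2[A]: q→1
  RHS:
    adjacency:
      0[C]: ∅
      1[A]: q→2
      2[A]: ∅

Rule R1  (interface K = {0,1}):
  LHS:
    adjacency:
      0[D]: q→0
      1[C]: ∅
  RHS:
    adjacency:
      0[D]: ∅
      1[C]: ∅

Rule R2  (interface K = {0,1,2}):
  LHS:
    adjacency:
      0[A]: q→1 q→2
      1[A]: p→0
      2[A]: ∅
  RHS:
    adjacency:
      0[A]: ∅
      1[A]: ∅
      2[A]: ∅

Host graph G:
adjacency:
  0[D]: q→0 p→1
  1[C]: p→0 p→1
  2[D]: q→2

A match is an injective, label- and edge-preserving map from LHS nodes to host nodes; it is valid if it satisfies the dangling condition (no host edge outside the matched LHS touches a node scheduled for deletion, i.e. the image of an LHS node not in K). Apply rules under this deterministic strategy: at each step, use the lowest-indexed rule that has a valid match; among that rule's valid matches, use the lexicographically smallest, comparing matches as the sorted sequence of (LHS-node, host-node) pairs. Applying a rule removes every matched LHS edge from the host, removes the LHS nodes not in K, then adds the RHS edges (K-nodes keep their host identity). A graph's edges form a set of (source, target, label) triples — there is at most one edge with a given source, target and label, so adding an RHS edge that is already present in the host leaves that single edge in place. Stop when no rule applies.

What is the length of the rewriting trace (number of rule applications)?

Answer: 2

Derivation:
[0] host  ⇒  3 nodes, 5 edges  {0-q->0 0-p->1 1-p->0 1-p->1 2-q->2}
[1] R1 @ {0↦0, 1↦1}  ⇒  3 nodes, 4 edges  {0-p->1 1-p->0 1-p->1 2-q->2}
[2] R1 @ {0↦2, 1↦1}  ⇒  3 nodes, 3 edges  {0-p->1 1-p->0 1-p->1}
normal form: no rule applies after step 2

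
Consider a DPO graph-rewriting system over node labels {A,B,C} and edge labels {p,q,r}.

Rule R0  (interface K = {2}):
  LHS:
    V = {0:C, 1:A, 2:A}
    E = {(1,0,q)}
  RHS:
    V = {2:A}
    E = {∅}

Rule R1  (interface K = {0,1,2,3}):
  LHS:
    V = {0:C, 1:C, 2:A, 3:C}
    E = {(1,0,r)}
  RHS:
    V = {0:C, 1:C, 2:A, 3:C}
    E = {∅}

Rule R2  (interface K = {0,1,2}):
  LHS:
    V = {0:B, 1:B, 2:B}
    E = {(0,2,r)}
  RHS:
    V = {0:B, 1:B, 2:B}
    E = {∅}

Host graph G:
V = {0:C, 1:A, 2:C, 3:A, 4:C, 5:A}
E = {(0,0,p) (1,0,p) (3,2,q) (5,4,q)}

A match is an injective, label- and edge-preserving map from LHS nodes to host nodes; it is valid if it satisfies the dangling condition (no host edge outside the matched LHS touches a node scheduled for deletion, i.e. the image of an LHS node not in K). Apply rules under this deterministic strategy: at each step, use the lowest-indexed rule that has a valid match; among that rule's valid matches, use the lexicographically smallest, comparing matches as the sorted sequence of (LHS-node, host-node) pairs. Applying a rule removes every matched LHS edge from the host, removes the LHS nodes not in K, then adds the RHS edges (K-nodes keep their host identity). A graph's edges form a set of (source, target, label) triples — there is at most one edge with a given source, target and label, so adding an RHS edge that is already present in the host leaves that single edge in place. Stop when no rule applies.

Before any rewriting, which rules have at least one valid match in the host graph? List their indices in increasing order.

R0: 4 valid matches — {0↦2, 1↦3, 2↦1}, {0↦2, 1↦3, 2↦5}, {0↦4, 1↦5, 2↦1} (+1 more)
R1: no valid match — LHS pattern not found
R2: no valid match — LHS pattern not found

Answer: [R0]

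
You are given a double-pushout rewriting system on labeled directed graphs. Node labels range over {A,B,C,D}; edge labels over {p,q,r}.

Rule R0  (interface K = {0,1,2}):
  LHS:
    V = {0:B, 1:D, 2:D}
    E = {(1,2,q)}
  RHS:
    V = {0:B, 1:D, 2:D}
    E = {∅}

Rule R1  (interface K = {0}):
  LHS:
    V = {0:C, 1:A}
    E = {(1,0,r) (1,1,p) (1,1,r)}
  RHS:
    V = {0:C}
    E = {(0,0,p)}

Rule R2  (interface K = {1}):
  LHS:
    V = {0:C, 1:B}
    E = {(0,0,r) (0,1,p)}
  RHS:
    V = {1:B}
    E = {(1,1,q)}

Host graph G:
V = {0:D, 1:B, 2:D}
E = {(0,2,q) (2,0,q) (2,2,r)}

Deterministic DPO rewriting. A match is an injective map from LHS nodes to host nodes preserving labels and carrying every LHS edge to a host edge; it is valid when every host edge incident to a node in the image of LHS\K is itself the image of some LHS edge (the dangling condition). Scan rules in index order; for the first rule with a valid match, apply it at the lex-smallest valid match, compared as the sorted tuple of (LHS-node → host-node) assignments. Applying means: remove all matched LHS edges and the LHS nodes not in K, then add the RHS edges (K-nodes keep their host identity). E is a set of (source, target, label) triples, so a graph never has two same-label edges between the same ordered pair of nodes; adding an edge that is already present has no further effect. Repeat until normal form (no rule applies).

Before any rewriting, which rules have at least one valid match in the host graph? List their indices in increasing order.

Answer: [R0]

Rewrite trace:
R0: 2 valid matches — {0↦1, 1↦0, 2↦2}, {0↦1, 1↦2, 2↦0}
R1: no valid match — LHS pattern not found
R2: no valid match — LHS pattern not found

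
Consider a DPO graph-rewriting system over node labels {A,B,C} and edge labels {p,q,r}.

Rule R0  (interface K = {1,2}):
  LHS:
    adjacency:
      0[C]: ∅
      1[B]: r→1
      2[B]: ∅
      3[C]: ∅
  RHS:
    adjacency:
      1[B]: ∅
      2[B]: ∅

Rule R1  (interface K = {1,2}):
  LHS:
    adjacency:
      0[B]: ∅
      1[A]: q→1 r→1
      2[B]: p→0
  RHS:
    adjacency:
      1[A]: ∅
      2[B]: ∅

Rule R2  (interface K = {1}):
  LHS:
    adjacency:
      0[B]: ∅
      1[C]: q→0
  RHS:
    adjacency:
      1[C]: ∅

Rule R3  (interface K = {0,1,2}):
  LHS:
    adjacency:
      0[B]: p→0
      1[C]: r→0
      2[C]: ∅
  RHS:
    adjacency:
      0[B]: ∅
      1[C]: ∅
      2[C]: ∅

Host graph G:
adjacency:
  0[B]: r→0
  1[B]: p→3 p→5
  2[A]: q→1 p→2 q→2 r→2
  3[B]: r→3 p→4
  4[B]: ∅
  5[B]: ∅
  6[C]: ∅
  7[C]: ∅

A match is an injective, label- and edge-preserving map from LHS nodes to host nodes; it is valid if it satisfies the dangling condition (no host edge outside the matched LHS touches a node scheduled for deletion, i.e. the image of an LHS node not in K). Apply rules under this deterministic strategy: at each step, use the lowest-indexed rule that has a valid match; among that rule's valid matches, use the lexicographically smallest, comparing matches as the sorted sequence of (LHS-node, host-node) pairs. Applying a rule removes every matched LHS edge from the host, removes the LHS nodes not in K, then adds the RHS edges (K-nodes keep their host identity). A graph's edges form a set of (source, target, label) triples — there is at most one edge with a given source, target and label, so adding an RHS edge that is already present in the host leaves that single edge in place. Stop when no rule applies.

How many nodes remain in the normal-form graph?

Answer: 5

Derivation:
start.  V:8 E:9  edges: 0-r->0 1-p->3 1-p->5 2-q->1 2-p->2 2-q->2 2-r->2 3-r->3 3-p->4
1. fire R0 via {0↦6, 1↦0, 2↦1, 3↦7}  →  V:6 E:8  edges: 1-p->3 1-p->5 2-q->1 2-p->2 2-q->2 2-r->2 3-r->3 3-p->4
2. fire R1 via {0↦4, 1↦2, 2↦3}  →  V:5 E:5  edges: 1-p->3 1-p->5 2-q->1 2-p->2 3-r->3
final graph: no rule applies after step 2
NF nodes: {0:B, 1:B, 2:A, 3:B, 5:B}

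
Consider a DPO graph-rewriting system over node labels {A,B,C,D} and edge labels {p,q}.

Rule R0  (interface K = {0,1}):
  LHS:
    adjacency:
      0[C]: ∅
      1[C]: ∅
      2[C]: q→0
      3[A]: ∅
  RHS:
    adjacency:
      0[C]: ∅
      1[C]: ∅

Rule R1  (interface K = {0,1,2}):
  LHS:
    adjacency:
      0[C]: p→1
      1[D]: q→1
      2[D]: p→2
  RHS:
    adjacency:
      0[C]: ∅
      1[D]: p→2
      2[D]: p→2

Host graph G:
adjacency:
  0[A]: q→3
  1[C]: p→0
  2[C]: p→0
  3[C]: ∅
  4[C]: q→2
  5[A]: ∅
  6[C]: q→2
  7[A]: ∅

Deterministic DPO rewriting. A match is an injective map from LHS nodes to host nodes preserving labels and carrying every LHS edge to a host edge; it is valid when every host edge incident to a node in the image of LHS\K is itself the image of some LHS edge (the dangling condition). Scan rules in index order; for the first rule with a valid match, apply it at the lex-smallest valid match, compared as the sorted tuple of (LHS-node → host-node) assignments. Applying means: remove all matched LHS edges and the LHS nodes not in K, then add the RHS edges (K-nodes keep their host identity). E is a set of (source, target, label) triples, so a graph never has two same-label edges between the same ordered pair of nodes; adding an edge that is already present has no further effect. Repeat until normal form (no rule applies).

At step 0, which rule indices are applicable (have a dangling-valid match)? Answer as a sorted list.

Answer: [R0]

Steps:
R0: 12 valid matches — {0↦2, 1↦1, 2↦4, 3↦5}, {0↦2, 1↦1, 2↦4, 3↦7}, {0↦2, 1↦1, 2↦6, 3↦5} (+9 more)
R1: no valid match — LHS pattern not found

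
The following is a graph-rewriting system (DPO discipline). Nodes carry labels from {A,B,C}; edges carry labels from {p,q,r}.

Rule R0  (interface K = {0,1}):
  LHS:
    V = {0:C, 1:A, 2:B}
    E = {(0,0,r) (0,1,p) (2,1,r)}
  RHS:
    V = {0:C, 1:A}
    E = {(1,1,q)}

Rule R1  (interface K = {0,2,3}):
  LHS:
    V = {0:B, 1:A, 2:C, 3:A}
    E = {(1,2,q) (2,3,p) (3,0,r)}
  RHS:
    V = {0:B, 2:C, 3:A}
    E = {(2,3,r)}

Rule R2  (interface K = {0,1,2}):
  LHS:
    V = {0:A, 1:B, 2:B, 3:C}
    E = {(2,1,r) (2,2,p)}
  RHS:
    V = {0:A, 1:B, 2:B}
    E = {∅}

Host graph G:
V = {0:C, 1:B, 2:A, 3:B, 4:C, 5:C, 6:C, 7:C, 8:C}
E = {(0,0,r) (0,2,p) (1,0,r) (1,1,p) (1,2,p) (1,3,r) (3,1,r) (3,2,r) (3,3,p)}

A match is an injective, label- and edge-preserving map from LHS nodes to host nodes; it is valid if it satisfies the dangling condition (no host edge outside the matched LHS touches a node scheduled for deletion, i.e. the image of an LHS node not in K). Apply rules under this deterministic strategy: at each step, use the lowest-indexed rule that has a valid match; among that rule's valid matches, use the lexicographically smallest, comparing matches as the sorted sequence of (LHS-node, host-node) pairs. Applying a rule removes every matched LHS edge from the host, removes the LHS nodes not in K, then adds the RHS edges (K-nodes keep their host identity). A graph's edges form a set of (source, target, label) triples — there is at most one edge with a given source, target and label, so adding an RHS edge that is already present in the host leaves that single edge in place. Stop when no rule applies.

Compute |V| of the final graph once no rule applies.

Answer: 6

Derivation:
start.  V:9 E:9  edges: 0-r->0 0-p->2 1-r->0 1-p->1 1-p->2 1-r->3 3-r->1 3-r->2 3-p->3
1. fire R2 via {0↦2, 1↦1, 2↦3, 3↦4}  →  V:8 E:7  edges: 0-r->0 0-p->2 1-r->0 1-p->1 1-p->2 1-r->3 3-r->2
2. fire R2 via {0↦2, 1↦3, 2↦1, 3↦5}  →  V:7 E:5  edges: 0-r->0 0-p->2 1-r->0 1-p->2 3-r->2
3. fire R0 via {0↦0, 1↦2, 2↦3}  →  V:6 E:3  edges: 1-r->0 1-p->2 2-q->2
halt: no rule applies after step 3
NF nodes: {0:C, 1:B, 2:A, 6:C, 7:C, 8:C}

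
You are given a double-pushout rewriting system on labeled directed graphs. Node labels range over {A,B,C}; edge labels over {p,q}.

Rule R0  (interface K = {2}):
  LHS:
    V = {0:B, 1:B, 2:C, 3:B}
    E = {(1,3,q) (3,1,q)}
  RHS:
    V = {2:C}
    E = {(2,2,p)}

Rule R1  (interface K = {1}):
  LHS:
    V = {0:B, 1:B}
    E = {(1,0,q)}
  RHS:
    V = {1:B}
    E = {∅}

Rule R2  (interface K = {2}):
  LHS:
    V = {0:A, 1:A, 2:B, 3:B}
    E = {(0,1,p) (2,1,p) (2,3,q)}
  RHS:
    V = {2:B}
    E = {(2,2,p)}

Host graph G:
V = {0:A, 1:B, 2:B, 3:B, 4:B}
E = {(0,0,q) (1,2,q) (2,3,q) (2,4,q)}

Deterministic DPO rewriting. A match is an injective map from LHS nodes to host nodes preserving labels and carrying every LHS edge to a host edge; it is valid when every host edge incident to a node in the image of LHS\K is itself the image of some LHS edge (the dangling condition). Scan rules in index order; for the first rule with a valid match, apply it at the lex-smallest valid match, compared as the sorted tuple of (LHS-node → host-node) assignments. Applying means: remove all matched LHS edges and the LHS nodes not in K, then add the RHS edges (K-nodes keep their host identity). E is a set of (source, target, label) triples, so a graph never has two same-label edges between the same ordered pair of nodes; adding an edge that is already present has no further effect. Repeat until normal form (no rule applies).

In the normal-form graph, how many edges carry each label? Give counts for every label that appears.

[0] host  ⇒  5 nodes, 4 edges  {0-q->0 1-q->2 2-q->3 2-q->4}
[1] R1 @ {0↦3, 1↦2}  ⇒  4 nodes, 3 edges  {0-q->0 1-q->2 2-q->4}
[2] R1 @ {0↦4, 1↦2}  ⇒  3 nodes, 2 edges  {0-q->0 1-q->2}
[3] R1 @ {0↦2, 1↦1}  ⇒  2 nodes, 1 edges  {0-q->0}
halt: no rule applies after step 3
NF edges: [(0, 0, 'q')]

Answer: q:1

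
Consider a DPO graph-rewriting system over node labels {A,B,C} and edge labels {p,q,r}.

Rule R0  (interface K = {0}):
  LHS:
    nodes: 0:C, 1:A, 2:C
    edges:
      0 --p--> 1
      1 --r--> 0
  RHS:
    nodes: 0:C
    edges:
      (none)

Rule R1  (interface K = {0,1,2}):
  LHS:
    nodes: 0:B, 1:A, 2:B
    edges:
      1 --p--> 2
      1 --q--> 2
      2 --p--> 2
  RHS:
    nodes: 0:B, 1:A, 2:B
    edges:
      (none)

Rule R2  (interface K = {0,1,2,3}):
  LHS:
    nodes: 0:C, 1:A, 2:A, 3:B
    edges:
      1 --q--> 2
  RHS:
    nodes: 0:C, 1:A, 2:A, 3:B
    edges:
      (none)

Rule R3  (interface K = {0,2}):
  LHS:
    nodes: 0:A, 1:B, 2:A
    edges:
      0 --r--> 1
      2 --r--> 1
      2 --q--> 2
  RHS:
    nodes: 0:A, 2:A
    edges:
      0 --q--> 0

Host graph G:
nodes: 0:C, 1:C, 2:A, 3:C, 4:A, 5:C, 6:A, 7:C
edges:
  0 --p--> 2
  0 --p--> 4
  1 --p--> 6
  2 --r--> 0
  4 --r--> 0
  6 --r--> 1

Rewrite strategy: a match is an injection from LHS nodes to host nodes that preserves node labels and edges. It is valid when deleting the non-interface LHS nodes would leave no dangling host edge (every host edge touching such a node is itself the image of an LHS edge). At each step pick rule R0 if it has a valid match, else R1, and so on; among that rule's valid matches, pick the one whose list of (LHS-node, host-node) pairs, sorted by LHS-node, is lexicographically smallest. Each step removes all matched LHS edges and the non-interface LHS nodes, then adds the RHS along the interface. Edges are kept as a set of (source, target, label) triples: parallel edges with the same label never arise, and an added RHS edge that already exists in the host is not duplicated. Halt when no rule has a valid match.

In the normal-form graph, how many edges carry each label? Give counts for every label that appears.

initial: |V|=8 |E|=6  E = 0-p->2 0-p->4 1-p->6 2-r->0 4-r->0 6-r->1
step 1: apply R0 at {0↦0, 1↦2, 2↦3}  → |V|=6 |E|=4  E = 0-p->4 1-p->6 4-r->0 6-r->1
step 2: apply R0 at {0↦0, 1↦4, 2↦5}  → |V|=4 |E|=2  E = 1-p->6 6-r->1
step 3: apply R0 at {0↦1, 1↦6, 2↦0}  → |V|=2 |E|=0  E = ∅
halt: no rule applies after step 3
NF edges: []

Answer: (no edges)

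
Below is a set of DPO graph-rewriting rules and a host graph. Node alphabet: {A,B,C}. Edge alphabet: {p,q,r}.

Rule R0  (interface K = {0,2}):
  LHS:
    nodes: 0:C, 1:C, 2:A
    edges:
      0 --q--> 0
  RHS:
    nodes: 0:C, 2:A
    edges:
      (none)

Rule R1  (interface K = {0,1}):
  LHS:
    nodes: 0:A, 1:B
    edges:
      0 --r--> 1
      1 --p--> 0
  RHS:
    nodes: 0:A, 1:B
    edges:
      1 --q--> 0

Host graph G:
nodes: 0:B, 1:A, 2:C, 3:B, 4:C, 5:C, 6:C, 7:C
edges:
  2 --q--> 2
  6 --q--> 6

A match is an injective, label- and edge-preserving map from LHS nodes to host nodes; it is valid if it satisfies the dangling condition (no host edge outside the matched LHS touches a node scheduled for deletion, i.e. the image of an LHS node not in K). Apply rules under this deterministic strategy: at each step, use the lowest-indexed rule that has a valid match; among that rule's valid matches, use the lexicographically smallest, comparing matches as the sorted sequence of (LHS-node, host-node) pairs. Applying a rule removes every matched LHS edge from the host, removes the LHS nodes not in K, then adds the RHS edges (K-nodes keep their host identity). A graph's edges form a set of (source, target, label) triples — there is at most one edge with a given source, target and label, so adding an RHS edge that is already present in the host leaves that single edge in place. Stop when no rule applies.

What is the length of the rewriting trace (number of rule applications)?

initial: |V|=8 |E|=2  E = 2-q->2 6-q->6
step 1: apply R0 at {0↦2, 1↦4, 2↦1}  → |V|=7 |E|=1  E = 6-q->6
step 2: apply R0 at {0↦6, 1↦2, 2↦1}  → |V|=6 |E|=0  E = ∅
halt: no rule applies after step 2

Answer: 2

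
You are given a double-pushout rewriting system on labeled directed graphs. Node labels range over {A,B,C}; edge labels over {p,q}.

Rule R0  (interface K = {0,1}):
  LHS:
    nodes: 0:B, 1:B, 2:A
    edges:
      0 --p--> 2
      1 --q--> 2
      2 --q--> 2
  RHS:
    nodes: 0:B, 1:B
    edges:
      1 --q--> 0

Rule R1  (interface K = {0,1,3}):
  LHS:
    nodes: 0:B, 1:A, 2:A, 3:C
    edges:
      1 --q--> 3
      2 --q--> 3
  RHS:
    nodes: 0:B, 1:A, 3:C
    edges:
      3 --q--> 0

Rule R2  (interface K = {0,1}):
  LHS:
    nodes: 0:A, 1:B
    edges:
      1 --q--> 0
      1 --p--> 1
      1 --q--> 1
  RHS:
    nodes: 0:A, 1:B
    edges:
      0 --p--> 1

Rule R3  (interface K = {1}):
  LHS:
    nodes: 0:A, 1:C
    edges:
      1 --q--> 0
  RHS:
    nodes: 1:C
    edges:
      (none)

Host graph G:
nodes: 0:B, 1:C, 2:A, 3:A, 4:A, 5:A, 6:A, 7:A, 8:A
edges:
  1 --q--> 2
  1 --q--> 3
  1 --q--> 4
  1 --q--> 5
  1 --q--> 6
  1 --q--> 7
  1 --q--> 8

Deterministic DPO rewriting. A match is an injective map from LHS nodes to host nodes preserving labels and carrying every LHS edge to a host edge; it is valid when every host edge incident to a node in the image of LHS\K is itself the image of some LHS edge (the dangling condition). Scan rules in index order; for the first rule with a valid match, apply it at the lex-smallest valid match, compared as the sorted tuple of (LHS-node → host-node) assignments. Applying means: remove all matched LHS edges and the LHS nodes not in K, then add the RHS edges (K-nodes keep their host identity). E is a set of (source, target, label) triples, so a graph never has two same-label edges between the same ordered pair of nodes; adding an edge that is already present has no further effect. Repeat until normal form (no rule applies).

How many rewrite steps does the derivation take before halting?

Answer: 7

Rewrite trace:
initial: |V|=9 |E|=7  E = 1-q->2 1-q->3 1-q->4 1-q->5 1-q->6 1-q->7 1-q->8
step 1: apply R3 at {0↦2, 1↦1}  → |V|=8 |E|=6  E = 1-q->3 1-q->4 1-q->5 1-q->6 1-q->7 1-q->8
step 2: apply R3 at {0↦3, 1↦1}  → |V|=7 |E|=5  E = 1-q->4 1-q->5 1-q->6 1-q->7 1-q->8
step 3: apply R3 at {0↦4, 1↦1}  → |V|=6 |E|=4  E = 1-q->5 1-q->6 1-q->7 1-q->8
step 4: apply R3 at {0↦5, 1↦1}  → |V|=5 |E|=3  E = 1-q->6 1-q->7 1-q->8
step 5: apply R3 at {0↦6, 1↦1}  → |V|=4 |E|=2  E = 1-q->7 1-q->8
step 6: apply R3 at {0↦7, 1↦1}  → |V|=3 |E|=1  E = 1-q->8
step 7: apply R3 at {0↦8, 1↦1}  → |V|=2 |E|=0  E = ∅
normal form: no rule applies after step 7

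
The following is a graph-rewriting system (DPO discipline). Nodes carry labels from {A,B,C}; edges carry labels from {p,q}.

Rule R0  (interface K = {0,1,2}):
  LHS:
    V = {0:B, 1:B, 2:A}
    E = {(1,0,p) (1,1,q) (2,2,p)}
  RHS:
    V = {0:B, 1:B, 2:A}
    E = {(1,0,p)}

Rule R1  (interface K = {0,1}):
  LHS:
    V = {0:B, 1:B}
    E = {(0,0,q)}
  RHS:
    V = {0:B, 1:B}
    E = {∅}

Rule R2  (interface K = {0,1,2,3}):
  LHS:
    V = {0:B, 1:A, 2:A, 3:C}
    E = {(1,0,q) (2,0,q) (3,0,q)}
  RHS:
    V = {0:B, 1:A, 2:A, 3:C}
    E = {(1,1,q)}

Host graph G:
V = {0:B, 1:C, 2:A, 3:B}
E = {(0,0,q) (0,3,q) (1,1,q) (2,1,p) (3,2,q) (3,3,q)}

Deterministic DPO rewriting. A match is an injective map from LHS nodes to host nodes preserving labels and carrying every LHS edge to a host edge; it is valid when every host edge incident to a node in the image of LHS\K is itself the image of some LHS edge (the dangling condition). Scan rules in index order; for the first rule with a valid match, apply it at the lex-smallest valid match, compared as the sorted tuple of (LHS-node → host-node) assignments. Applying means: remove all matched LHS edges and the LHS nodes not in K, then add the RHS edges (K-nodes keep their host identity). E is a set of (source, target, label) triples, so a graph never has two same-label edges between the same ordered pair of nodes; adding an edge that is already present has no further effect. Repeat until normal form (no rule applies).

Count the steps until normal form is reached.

start.  V:4 E:6  edges: 0-q->0 0-q->3 1-q->1 2-p->1 3-q->2 3-q->3
1. fire R1 via {0↦0, 1↦3}  →  V:4 E:5  edges: 0-q->3 1-q->1 2-p->1 3-q->2 3-q->3
2. fire R1 via {0↦3, 1↦0}  →  V:4 E:4  edges: 0-q->3 1-q->1 2-p->1 3-q->2
halt: no rule applies after step 2

Answer: 2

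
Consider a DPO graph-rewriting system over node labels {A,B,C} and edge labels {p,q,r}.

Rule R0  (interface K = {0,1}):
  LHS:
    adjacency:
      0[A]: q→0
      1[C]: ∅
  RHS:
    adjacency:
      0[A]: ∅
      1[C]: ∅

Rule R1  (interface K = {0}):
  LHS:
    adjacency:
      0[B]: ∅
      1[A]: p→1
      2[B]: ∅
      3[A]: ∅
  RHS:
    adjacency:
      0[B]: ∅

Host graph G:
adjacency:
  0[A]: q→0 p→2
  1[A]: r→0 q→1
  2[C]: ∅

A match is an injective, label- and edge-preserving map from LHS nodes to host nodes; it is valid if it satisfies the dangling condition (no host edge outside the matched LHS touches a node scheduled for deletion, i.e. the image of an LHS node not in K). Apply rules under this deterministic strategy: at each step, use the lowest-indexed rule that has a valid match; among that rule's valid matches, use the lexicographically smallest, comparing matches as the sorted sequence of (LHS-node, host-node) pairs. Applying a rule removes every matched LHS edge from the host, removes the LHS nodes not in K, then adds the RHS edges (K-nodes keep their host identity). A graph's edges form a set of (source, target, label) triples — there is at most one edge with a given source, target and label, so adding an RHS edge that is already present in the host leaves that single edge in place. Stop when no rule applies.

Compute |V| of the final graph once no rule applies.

[0] host  ⇒  3 nodes, 4 edges  {0-q->0 0-p->2 1-r->0 1-q->1}
[1] R0 @ {0↦0, 1↦2}  ⇒  3 nodes, 3 edges  {0-p->2 1-r->0 1-q->1}
[2] R0 @ {0↦1, 1↦2}  ⇒  3 nodes, 2 edges  {0-p->2 1-r->0}
final graph: no rule applies after step 2
NF nodes: {0:A, 1:A, 2:C}

Answer: 3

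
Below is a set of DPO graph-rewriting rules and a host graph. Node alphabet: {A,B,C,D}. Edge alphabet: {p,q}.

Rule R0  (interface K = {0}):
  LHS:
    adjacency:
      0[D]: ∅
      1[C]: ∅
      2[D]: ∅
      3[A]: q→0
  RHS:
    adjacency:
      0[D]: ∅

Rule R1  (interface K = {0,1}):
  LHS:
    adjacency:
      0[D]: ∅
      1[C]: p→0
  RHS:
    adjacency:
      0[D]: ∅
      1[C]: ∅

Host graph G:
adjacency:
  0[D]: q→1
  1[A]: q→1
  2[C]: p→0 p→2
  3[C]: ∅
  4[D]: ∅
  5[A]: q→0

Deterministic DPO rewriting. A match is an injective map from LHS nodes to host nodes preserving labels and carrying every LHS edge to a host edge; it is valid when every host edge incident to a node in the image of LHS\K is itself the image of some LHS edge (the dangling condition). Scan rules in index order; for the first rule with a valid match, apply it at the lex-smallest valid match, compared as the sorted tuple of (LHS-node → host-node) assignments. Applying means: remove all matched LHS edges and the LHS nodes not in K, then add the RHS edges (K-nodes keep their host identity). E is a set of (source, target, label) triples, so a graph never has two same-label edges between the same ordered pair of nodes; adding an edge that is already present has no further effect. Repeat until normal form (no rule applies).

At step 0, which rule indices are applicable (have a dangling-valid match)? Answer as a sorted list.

R0: 1 valid match — {0↦0, 1↦3, 2↦4, 3↦5}
R1: 1 valid match — {0↦0, 1↦2}

Answer: [R0,R1]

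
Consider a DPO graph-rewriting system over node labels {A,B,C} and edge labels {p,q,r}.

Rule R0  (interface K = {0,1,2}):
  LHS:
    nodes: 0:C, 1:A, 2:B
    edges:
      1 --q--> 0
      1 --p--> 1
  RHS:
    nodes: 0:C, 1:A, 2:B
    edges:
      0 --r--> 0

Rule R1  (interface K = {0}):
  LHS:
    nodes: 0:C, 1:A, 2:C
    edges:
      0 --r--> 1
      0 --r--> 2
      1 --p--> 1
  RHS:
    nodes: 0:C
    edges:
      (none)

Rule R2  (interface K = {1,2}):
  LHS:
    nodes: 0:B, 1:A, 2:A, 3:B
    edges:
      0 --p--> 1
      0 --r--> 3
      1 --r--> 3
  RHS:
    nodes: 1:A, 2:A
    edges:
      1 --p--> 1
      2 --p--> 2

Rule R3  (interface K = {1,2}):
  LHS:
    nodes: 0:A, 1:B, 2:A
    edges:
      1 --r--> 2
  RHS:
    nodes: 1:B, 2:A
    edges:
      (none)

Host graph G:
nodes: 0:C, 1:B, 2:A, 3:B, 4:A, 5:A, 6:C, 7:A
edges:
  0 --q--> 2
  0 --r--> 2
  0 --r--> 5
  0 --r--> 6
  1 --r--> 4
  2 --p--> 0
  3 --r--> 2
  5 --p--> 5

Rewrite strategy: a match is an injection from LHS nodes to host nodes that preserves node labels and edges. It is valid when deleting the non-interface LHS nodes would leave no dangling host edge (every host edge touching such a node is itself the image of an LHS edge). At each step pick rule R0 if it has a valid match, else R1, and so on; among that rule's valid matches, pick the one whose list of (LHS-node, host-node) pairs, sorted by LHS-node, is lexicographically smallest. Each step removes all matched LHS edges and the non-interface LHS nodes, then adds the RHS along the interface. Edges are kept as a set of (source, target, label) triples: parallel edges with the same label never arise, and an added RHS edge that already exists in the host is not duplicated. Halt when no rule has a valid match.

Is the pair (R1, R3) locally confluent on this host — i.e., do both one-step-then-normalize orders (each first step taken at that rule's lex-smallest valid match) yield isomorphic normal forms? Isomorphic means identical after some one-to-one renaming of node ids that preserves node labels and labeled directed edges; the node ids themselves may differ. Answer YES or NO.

Answer: YES

Derivation:
branch R1-first: apply at {0↦0, 1↦5, 2↦6} → |E|=5, then 2 more step(s) → NF |V|=4 |E|=3 V={0:C, 1:B, 2:A, 3:B} E=0-q->2 0-r->2 2-p->0
branch R3-first: apply at {0↦7, 1↦1, 2↦4} → |E|=7, then 2 more step(s) → NF |V|=4 |E|=3 V={0:C, 1:B, 2:A, 3:B} E=0-q->2 0-r->2 2-p->0
graphs isomorphic (equal up to label-preserving node renaming)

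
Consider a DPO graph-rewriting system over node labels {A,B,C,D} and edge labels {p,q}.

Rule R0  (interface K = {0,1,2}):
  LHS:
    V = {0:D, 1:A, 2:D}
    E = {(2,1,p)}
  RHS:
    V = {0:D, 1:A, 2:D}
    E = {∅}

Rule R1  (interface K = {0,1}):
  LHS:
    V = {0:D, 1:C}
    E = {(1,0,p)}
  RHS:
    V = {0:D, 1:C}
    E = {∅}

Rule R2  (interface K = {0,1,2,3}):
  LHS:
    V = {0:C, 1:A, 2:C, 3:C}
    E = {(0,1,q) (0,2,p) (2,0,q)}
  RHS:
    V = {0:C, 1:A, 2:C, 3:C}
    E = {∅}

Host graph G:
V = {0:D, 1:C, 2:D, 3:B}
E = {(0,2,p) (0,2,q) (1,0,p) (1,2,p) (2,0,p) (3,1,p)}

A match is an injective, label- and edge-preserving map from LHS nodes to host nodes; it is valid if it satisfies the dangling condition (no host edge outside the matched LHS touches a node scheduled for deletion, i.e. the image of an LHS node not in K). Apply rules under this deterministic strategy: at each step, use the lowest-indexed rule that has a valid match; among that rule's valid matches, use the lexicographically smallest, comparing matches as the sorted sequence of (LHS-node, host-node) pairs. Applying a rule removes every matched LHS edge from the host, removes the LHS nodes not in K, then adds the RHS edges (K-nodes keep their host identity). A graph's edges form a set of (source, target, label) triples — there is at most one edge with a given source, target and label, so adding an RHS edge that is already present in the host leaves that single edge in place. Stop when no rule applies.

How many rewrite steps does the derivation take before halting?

Answer: 2

Derivation:
[0] host  ⇒  4 nodes, 6 edges  {0-p->2 0-q->2 1-p->0 1-p->2 2-p->0 3-p->1}
[1] R1 @ {0↦0, 1↦1}  ⇒  4 nodes, 5 edges  {0-p->2 0-q->2 1-p->2 2-p->0 3-p->1}
[2] R1 @ {0↦2, 1↦1}  ⇒  4 nodes, 4 edges  {0-p->2 0-q->2 2-p->0 3-p->1}
halt: no rule applies after step 2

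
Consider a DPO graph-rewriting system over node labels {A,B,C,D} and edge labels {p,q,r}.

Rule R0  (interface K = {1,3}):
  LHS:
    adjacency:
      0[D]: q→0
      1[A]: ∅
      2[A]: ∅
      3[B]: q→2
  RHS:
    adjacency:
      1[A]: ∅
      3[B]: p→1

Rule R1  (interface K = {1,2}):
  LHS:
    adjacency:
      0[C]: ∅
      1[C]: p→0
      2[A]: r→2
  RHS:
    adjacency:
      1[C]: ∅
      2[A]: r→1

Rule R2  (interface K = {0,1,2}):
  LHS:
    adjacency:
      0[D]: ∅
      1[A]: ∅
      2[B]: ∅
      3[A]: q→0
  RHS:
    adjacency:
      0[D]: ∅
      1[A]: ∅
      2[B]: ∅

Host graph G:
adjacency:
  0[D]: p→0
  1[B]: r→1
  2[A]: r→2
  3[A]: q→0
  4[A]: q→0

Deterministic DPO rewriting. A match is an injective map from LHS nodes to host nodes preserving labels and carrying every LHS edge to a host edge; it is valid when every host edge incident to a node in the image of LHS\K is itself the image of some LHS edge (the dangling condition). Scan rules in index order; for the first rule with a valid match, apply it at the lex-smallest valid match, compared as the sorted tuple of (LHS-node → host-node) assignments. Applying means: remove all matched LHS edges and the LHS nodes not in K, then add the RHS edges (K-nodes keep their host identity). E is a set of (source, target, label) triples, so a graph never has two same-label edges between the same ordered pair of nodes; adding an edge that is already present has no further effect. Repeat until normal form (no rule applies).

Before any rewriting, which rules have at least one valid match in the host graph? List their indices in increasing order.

Answer: [R2]

Steps:
R0: no valid match — LHS pattern not found
R1: no valid match — LHS pattern not found
R2: 4 valid matches — {0↦0, 1↦2, 2↦1, 3↦3}, {0↦0, 1↦2, 2↦1, 3↦4}, {0↦0, 1↦3, 2↦1, 3↦4} (+1 more)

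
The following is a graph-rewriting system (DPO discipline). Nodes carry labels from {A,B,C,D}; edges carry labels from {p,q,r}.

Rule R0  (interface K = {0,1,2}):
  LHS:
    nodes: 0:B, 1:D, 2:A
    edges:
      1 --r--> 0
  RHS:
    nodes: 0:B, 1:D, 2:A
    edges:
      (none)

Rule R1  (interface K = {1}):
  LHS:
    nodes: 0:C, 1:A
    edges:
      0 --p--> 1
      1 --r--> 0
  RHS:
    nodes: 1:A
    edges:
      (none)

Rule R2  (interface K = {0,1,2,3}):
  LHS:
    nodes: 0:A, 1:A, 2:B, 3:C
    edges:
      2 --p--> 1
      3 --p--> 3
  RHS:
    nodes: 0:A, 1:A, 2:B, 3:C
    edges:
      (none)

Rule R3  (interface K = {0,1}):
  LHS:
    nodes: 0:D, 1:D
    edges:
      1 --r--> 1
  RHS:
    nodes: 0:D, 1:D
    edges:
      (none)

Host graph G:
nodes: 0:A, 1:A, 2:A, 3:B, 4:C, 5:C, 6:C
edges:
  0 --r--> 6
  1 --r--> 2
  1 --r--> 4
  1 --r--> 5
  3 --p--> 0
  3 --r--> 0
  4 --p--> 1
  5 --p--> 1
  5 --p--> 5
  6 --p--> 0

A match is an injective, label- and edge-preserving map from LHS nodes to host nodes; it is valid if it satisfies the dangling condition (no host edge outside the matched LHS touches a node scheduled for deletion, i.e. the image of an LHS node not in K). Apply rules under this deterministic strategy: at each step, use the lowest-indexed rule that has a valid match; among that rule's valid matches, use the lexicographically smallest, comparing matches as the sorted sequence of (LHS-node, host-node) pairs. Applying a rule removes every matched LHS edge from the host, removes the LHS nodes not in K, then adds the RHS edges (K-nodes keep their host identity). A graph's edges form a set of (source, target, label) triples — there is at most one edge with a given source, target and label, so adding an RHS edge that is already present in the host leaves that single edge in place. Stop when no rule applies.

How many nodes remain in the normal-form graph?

[0] host  ⇒  7 nodes, 10 edges  {0-r->6 1-r->2 1-r->4 1-r->5 3-p->0 3-r->0 4-p->1 5-p->1 5-p->5 6-p->0}
[1] R1 @ {0↦4, 1↦1}  ⇒  6 nodes, 8 edges  {0-r->6 1-r->2 1-r->5 3-p->0 3-r->0 5-p->1 5-p->5 6-p->0}
[2] R1 @ {0↦6, 1↦0}  ⇒  5 nodes, 6 edges  {1-r->2 1-r->5 3-p->0 3-r->0 5-p->1 5-p->5}
[3] R2 @ {0↦1, 1↦0, 2↦3, 3↦5}  ⇒  5 nodes, 4 edges  {1-r->2 1-r->5 3-r->0 5-p->1}
[4] R1 @ {0↦5, 1↦1}  ⇒  4 nodes, 2 edges  {1-r->2 3-r->0}
halt: no rule applies after step 4
NF nodes: {0:A, 1:A, 2:A, 3:B}

Answer: 4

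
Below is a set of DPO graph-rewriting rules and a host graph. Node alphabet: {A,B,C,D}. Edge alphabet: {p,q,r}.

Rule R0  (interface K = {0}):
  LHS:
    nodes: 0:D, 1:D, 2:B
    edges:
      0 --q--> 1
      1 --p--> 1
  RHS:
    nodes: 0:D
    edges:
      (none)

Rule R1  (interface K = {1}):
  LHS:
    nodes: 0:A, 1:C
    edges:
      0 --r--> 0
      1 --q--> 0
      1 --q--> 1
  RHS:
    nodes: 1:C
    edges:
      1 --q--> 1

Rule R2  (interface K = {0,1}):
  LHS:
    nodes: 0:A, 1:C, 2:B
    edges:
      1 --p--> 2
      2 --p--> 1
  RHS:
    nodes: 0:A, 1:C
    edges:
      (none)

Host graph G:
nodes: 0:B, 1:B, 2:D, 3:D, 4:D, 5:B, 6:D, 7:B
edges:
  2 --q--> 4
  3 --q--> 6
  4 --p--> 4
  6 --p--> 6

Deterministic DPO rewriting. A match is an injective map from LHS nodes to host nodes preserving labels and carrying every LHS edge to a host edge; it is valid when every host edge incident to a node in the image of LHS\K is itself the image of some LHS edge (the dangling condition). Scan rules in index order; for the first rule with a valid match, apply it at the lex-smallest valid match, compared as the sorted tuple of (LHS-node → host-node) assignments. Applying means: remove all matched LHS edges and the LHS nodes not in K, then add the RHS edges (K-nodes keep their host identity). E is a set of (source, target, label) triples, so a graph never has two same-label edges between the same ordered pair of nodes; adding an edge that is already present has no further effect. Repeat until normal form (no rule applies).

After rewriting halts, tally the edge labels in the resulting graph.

Answer: (no edges)

Steps:
initial: |V|=8 |E|=4  E = 2-q->4 3-q->6 4-p->4 6-p->6
step 1: apply R0 at {0↦2, 1↦4, 2↦0}  → |V|=6 |E|=2  E = 3-q->6 6-p->6
step 2: apply R0 at {0↦3, 1↦6, 2↦1}  → |V|=4 |E|=0  E = ∅
normal form: no rule applies after step 2
NF edges: []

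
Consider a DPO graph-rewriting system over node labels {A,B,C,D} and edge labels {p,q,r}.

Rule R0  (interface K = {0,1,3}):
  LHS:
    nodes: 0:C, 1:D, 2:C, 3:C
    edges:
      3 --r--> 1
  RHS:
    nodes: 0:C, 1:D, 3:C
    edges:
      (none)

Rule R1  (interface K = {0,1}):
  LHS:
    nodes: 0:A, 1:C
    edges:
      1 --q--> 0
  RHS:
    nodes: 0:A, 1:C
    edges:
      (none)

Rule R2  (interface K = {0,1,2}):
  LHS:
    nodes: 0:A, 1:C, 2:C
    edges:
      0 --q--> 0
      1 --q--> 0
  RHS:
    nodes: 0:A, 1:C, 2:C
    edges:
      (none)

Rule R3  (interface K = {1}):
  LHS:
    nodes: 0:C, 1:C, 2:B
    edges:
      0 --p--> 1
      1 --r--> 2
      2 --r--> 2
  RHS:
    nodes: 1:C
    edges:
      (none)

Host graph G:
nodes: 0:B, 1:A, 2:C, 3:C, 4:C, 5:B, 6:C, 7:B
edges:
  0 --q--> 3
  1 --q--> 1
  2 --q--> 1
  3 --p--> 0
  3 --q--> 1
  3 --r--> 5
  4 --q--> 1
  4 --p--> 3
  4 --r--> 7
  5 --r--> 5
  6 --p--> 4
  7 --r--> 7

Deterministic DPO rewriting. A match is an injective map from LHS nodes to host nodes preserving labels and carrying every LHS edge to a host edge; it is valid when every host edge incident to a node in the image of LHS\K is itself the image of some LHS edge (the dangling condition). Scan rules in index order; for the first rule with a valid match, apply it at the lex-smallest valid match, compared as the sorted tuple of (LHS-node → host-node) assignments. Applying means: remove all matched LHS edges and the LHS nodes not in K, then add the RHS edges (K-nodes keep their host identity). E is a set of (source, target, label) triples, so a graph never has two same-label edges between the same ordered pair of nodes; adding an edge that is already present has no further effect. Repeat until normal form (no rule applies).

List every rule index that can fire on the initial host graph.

R0: no valid match — LHS pattern not found
R1: 3 valid matches — {0↦1, 1↦2}, {0↦1, 1↦3}, {0↦1, 1↦4}
R2: 9 valid matches — {0↦1, 1↦2, 2↦3}, {0↦1, 1↦2, 2↦4}, {0↦1, 1↦2, 2↦6} (+6 more)
R3: 1 valid match — {0↦6, 1↦4, 2↦7}

Answer: [R1,R2,R3]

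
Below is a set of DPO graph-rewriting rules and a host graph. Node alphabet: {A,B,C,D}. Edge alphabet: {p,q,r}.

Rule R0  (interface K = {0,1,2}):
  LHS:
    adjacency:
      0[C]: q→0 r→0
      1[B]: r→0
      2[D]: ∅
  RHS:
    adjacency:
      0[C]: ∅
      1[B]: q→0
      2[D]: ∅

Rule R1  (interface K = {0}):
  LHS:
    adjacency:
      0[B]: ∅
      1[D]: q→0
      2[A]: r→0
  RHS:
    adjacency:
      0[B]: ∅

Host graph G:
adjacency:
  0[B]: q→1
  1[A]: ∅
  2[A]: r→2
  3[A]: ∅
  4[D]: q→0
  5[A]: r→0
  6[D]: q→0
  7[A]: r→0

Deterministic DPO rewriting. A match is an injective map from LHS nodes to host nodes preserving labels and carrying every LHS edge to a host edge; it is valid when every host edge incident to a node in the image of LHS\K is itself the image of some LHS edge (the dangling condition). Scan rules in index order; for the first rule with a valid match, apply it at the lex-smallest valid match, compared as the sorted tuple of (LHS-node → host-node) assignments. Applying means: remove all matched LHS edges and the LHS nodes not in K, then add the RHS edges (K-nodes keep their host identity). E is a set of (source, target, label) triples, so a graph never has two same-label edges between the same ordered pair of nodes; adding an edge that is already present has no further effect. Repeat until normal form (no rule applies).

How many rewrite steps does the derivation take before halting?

initial: |V|=8 |E|=6  E = 0-q->1 2-r->2 4-q->0 5-r->0 6-q->0 7-r->0
step 1: apply R1 at {0↦0, 1↦4, 2↦5}  → |V|=6 |E|=4  E = 0-q->1 2-r->2 6-q->0 7-r->0
step 2: apply R1 at {0↦0, 1↦6, 2↦7}  → |V|=4 |E|=2  E = 0-q->1 2-r->2
halt: no rule applies after step 2

Answer: 2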